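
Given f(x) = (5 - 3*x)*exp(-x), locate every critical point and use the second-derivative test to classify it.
f'(x) = (3*x - 8)*exp(-x)

Solve f'(x) = 0:
  f'(x) = (3*x - 8)·exp(-x) and exp(-x) > 0 for every x, so f'(x) = 0 ⇔ 3*x - 8 = 0.
  3*x - 8 = 0.
  ⇒ x = 8/3

f''(x) = (11 - 3*x)*exp(-x)
Second-derivative test at each critical point:
  f''(8/3) = 0.2085 > 0 → local minimum

Critical points: x = 8/3 (local minimum)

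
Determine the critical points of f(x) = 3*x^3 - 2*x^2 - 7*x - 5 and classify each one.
f'(x) = 9*x^2 - 4*x - 7

Solve f'(x) = 0:
  9*x^2 - 4*x - 7 = 0 has no rational roots; quadratic formula: x = (4 ± √268)/18.
  ⇒ x = 2/9 - sqrt(67)/9 ≈ -0.6873, 2/9 + sqrt(67)/9 ≈ 1.1317

f''(x) = 18*x - 4
Second-derivative test at each critical point:
  f''(-0.6873) = -16.3707 < 0 → local maximum
  f''(1.1317) = 16.3707 > 0 → local minimum

Critical points: x = 2/9 - sqrt(67)/9 ≈ -0.6873 (local maximum); x = 2/9 + sqrt(67)/9 ≈ 1.1317 (local minimum)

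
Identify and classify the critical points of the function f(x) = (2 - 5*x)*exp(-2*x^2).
f'(x) = (4*x*(5*x - 2) - 5)*exp(-2*x^2)

Solve f'(x) = 0:
  f'(x) = (20*x^2 - 8*x - 5)·exp(-2*x^2) and exp(-2*x^2) > 0 for every x, so f'(x) = 0 ⇔ 20*x^2 - 8*x - 5 = 0.
  20*x^2 - 8*x - 5 = 0 has no rational roots; quadratic formula: x = (8 ± √464)/40.
  ⇒ x = 1/5 - sqrt(29)/10 ≈ -0.3385, 1/5 + sqrt(29)/10 ≈ 0.7385

f''(x) = 4*(4*x^2*(2 - 5*x) + 15*x - 2)*exp(-2*x^2)
Second-derivative test at each critical point:
  f''(-0.3385) = -17.1287 < 0 → local maximum
  f''(0.7385) = 7.2364 > 0 → local minimum

Critical points: x = 1/5 - sqrt(29)/10 ≈ -0.3385 (local maximum); x = 1/5 + sqrt(29)/10 ≈ 0.7385 (local minimum)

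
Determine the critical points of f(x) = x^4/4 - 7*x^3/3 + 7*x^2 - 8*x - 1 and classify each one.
f'(x) = x^3 - 7*x^2 + 14*x - 8

Solve f'(x) = 0:
  Factor: x^3 - 7*x^2 + 14*x - 8 = (x - 4)*(x - 2)*(x - 1) = 0.
  ⇒ x = 1, 2, 4

f''(x) = 3*x^2 - 14*x + 14
Second-derivative test at each critical point:
  f''(1) = 3 > 0 → local minimum
  f''(2) = -2 < 0 → local maximum
  f''(4) = 6 > 0 → local minimum

Critical points: x = 1 (local minimum); x = 2 (local maximum); x = 4 (local minimum)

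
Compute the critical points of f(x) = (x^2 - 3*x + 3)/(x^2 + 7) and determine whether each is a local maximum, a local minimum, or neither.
f'(x) = (3*x^2 + 8*x - 21)/(x^4 + 14*x^2 + 49)

Solve f'(x) = 0:
  f'(x) = (3*x^2 + 8*x - 21)/(x^2 + 7)^2; the denominator is positive wherever f is defined, so f'(x) = 0 ⇔ 3*x^2 + 8*x - 21 = 0.
  3*x^2 + 8*x - 21 = 0 has no rational roots; quadratic formula: x = (-8 ± √316)/6.
  ⇒ x = -sqrt(79)/3 - 4/3 ≈ -4.2961, -4/3 + sqrt(79)/3 ≈ 1.6294

f''(x) = 2*(-3*x^3 - 12*x^2 + 63*x + 28)/(x^6 + 21*x^4 + 147*x^2 + 343)
Second-derivative test at each critical point:
  f''(-4.2961) = -0.0274 < 0 → local maximum
  f''(1.6294) = 0.1907 > 0 → local minimum

Critical points: x = -sqrt(79)/3 - 4/3 ≈ -4.2961 (local maximum); x = -4/3 + sqrt(79)/3 ≈ 1.6294 (local minimum)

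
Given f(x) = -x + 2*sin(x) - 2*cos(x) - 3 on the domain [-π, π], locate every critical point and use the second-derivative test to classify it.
f'(x) = 2*sqrt(2)*sin(x + pi/4) - 1

Solve f'(x) = 0 on [-π, π]:
  f'(x) = 0 ⇔ 2*sin(x) + 2*cos(x) = 1. Write the left side as R·cos(x + φ) with R = √(2² + (-2)²) = 2*sqrt(2), cos φ = sqrt(2)/2, sin φ = -sqrt(2)/2; then cos(x + φ) = sqrt(2)/4. Solve for x and keep the solutions lying in [-π, π].
  ⇒ x = atan((1 - sqrt(7))/(1 + sqrt(7))) ≈ -0.4240, atan((1 + sqrt(7))/(1 - sqrt(7))) + pi ≈ 1.9948

f''(x) = 2*sqrt(2)*cos(x + pi/4)
Second-derivative test at each critical point:
  f''(-0.4240) = 2.6458 > 0 → local minimum
  f''(1.9948) = -2.6458 < 0 → local maximum

Critical points: x = atan((1 - sqrt(7))/(1 + sqrt(7))) ≈ -0.4240 (local minimum); x = atan((1 + sqrt(7))/(1 - sqrt(7))) + pi ≈ 1.9948 (local maximum)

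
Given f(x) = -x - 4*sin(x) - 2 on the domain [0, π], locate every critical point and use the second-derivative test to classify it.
f'(x) = -4*cos(x) - 1

Solve f'(x) = 0 on [0, π]:
  f'(x) = 0 ⇔ cos(x) = -1/4, i.e. x = ±arccos(-1/4) + 2nπ; keep the solutions lying in [0, π].
  ⇒ x = acos(-1/4) ≈ 1.8235

f''(x) = 4*sin(x)
Second-derivative test at each critical point:
  f''(1.8235) = 3.8730 > 0 → local minimum

Critical points: x = acos(-1/4) ≈ 1.8235 (local minimum)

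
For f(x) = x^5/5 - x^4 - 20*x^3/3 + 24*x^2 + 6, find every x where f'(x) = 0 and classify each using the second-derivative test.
f'(x) = x*(x^3 - 4*x^2 - 20*x + 48)

Solve f'(x) = 0:
  Factor: x^4 - 4*x^3 - 20*x^2 + 48*x = x*(x - 6)*(x - 2)*(x + 4) = 0.
  ⇒ x = -4, 0, 2, 6

f''(x) = 4*x^3 - 12*x^2 - 40*x + 48
Second-derivative test at each critical point:
  f''(-4) = -240 < 0 → local maximum
  f''(0) = 48 > 0 → local minimum
  f''(2) = -48 < 0 → local maximum
  f''(6) = 240 > 0 → local minimum

Critical points: x = -4 (local maximum); x = 0 (local minimum); x = 2 (local maximum); x = 6 (local minimum)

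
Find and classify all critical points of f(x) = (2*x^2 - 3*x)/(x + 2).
f'(x) = 2*(x^2 + 4*x - 3)/(x^2 + 4*x + 4)

Solve f'(x) = 0:
  f'(x) = 2*(x^2 + 4*x - 3)/(x + 2)^2; the denominator is positive wherever f is defined, so f'(x) = 0 ⇔ 2*x^2 + 8*x - 6 = 0.
  Factor: 2*x^2 + 8*x - 6 = 2*(x^2 + 4*x - 3); x^2 + 4*x - 3 = 0 has no rational roots; quadratic formula: x = (-4 ± √28)/2.
  ⇒ x = -sqrt(7) - 2 ≈ -4.6458, -2 + sqrt(7) ≈ 0.6458

f''(x) = 28/(x^3 + 6*x^2 + 12*x + 8)
Second-derivative test at each critical point:
  f''(-4.6458) = -1.5119 < 0 → local maximum
  f''(0.6458) = 1.5119 > 0 → local minimum

Critical points: x = -sqrt(7) - 2 ≈ -4.6458 (local maximum); x = -2 + sqrt(7) ≈ 0.6458 (local minimum)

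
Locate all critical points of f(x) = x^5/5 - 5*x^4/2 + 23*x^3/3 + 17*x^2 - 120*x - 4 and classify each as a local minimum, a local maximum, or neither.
f'(x) = x^4 - 10*x^3 + 23*x^2 + 34*x - 120

Solve f'(x) = 0:
  Factor: x^4 - 10*x^3 + 23*x^2 + 34*x - 120 = (x - 5)*(x - 4)*(x - 3)*(x + 2) = 0.
  ⇒ x = -2, 3, 4, 5

f''(x) = 4*x^3 - 30*x^2 + 46*x + 34
Second-derivative test at each critical point:
  f''(-2) = -210 < 0 → local maximum
  f''(3) = 10 > 0 → local minimum
  f''(4) = -6 < 0 → local maximum
  f''(5) = 14 > 0 → local minimum

Critical points: x = -2 (local maximum); x = 3 (local minimum); x = 4 (local maximum); x = 5 (local minimum)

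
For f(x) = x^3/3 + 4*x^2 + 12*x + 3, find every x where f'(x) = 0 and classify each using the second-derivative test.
f'(x) = x^2 + 8*x + 12

Solve f'(x) = 0:
  Factor: x^2 + 8*x + 12 = (x + 2)*(x + 6) = 0.
  ⇒ x = -6, -2

f''(x) = 2*x + 8
Second-derivative test at each critical point:
  f''(-6) = -4 < 0 → local maximum
  f''(-2) = 4 > 0 → local minimum

Critical points: x = -6 (local maximum); x = -2 (local minimum)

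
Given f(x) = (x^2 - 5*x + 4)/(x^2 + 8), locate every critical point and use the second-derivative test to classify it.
f'(x) = (5*x^2 + 8*x - 40)/(x^4 + 16*x^2 + 64)

Solve f'(x) = 0:
  f'(x) = (5*x^2 + 8*x - 40)/(x^2 + 8)^2; the denominator is positive wherever f is defined, so f'(x) = 0 ⇔ 5*x^2 + 8*x - 40 = 0.
  5*x^2 + 8*x - 40 = 0 has no rational roots; quadratic formula: x = (-8 ± √864)/10.
  ⇒ x = -6*sqrt(6)/5 - 4/5 ≈ -3.7394, -4/5 + 6*sqrt(6)/5 ≈ 2.1394

f''(x) = 2*(-5*x^3 - 12*x^2 + 120*x + 32)/(x^6 + 24*x^4 + 192*x^2 + 512)
Second-derivative test at each critical point:
  f''(-3.7394) = -0.0608 < 0 → local maximum
  f''(2.1394) = 0.1858 > 0 → local minimum

Critical points: x = -6*sqrt(6)/5 - 4/5 ≈ -3.7394 (local maximum); x = -4/5 + 6*sqrt(6)/5 ≈ 2.1394 (local minimum)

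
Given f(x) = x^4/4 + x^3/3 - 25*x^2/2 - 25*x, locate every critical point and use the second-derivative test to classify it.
f'(x) = x^3 + x^2 - 25*x - 25

Solve f'(x) = 0:
  Factor: x^3 + x^2 - 25*x - 25 = (x - 5)*(x + 1)*(x + 5) = 0.
  ⇒ x = -5, -1, 5

f''(x) = 3*x^2 + 2*x - 25
Second-derivative test at each critical point:
  f''(-5) = 40 > 0 → local minimum
  f''(-1) = -24 < 0 → local maximum
  f''(5) = 60 > 0 → local minimum

Critical points: x = -5 (local minimum); x = -1 (local maximum); x = 5 (local minimum)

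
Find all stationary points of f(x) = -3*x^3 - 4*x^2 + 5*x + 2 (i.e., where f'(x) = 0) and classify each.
f'(x) = -9*x^2 - 8*x + 5

Solve f'(x) = 0:
  9*x^2 + 8*x - 5 = 0 has no rational roots; quadratic formula: x = (-8 ± √244)/18.
  ⇒ x = -sqrt(61)/9 - 4/9 ≈ -1.3122, -4/9 + sqrt(61)/9 ≈ 0.4234

f''(x) = -18*x - 8
Second-derivative test at each critical point:
  f''(-1.3122) = 15.6205 > 0 → local minimum
  f''(0.4234) = -15.6205 < 0 → local maximum

Critical points: x = -sqrt(61)/9 - 4/9 ≈ -1.3122 (local minimum); x = -4/9 + sqrt(61)/9 ≈ 0.4234 (local maximum)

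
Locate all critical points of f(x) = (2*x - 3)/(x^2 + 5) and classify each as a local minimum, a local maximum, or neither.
f'(x) = 2*(-x^2 + 3*x + 5)/(x^4 + 10*x^2 + 25)

Solve f'(x) = 0:
  f'(x) = -2*(x^2 - 3*x - 5)/(x^2 + 5)^2; the denominator is positive wherever f is defined, so f'(x) = 0 ⇔ -2*x^2 + 6*x + 10 = 0.
  Factor: -2*x^2 + 6*x + 10 = -2*(x^2 - 3*x - 5); x^2 - 3*x - 5 = 0 has no rational roots; quadratic formula: x = (3 ± √29)/2.
  ⇒ x = 3/2 - sqrt(29)/2 ≈ -1.1926, 3/2 + sqrt(29)/2 ≈ 4.1926

f''(x) = 2*(4*x^2*(2*x - 3) + 3*(1 - 2*x)*(x^2 + 5))/(x^2 + 5)^3
Second-derivative test at each critical point:
  f''(-1.1926) = 0.2611 > 0 → local minimum
  f''(4.1926) = -0.0211 < 0 → local maximum

Critical points: x = 3/2 - sqrt(29)/2 ≈ -1.1926 (local minimum); x = 3/2 + sqrt(29)/2 ≈ 4.1926 (local maximum)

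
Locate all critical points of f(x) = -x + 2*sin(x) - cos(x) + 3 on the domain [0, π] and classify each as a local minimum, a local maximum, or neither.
f'(x) = sin(x) + 2*cos(x) - 1

Solve f'(x) = 0 on [0, π]:
  f'(x) = 0 ⇔ sin(x) + 2*cos(x) = 1. Write the left side as R·cos(x + φ) with R = √(2² + (-1)²) = sqrt(5), cos φ = 2*sqrt(5)/5, sin φ = -sqrt(5)/5; then cos(x + φ) = sqrt(5)/5. Solve for x and keep the solutions lying in [0, π].
  ⇒ x = pi/2 ≈ 1.5708

f''(x) = -2*sin(x) + cos(x)
Second-derivative test at each critical point:
  f''(1.5708) = -2 < 0 → local maximum

Critical points: x = pi/2 ≈ 1.5708 (local maximum)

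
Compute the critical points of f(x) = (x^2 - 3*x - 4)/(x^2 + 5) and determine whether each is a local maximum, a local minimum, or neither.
f'(x) = 3*(x^2 + 6*x - 5)/(x^4 + 10*x^2 + 25)

Solve f'(x) = 0:
  f'(x) = 3*(x^2 + 6*x - 5)/(x^2 + 5)^2; the denominator is positive wherever f is defined, so f'(x) = 0 ⇔ 3*x^2 + 18*x - 15 = 0.
  Factor: 3*x^2 + 18*x - 15 = 3*(x^2 + 6*x - 5); x^2 + 6*x - 5 = 0 has no rational roots; quadratic formula: x = (-6 ± √56)/2.
  ⇒ x = -sqrt(14) - 3 ≈ -6.7417, -3 + sqrt(14) ≈ 0.7417

f''(x) = 6*(-x^3 - 9*x^2 + 15*x + 15)/(x^6 + 15*x^4 + 75*x^2 + 125)
Second-derivative test at each critical point:
  f''(-6.7417) = -0.0088 < 0 → local maximum
  f''(0.7417) = 0.7288 > 0 → local minimum

Critical points: x = -sqrt(14) - 3 ≈ -6.7417 (local maximum); x = -3 + sqrt(14) ≈ 0.7417 (local minimum)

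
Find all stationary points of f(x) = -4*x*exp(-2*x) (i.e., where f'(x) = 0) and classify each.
f'(x) = 4*(2*x - 1)*exp(-2*x)

Solve f'(x) = 0:
  f'(x) = (8*x - 4)·exp(-2*x) and exp(-2*x) > 0 for every x, so f'(x) = 0 ⇔ 8*x - 4 = 0.
  Factor: 8*x - 4 = 4*(2*x - 1) = 0.
  ⇒ x = 1/2

f''(x) = 16*(1 - x)*exp(-2*x)
Second-derivative test at each critical point:
  f''(1/2) = 2.9430 > 0 → local minimum

Critical points: x = 1/2 (local minimum)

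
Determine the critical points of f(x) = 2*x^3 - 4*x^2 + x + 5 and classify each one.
f'(x) = 6*x^2 - 8*x + 1

Solve f'(x) = 0:
  6*x^2 - 8*x + 1 = 0 has no rational roots; quadratic formula: x = (8 ± √40)/12.
  ⇒ x = 2/3 - sqrt(10)/6 ≈ 0.1396, sqrt(10)/6 + 2/3 ≈ 1.1937

f''(x) = 12*x - 8
Second-derivative test at each critical point:
  f''(0.1396) = -6.3246 < 0 → local maximum
  f''(1.1937) = 6.3246 > 0 → local minimum

Critical points: x = 2/3 - sqrt(10)/6 ≈ 0.1396 (local maximum); x = sqrt(10)/6 + 2/3 ≈ 1.1937 (local minimum)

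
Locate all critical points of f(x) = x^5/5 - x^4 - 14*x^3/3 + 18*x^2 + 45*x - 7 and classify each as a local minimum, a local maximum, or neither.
f'(x) = x^4 - 4*x^3 - 14*x^2 + 36*x + 45

Solve f'(x) = 0:
  Factor: x^4 - 4*x^3 - 14*x^2 + 36*x + 45 = (x - 5)*(x - 3)*(x + 1)*(x + 3) = 0.
  ⇒ x = -3, -1, 3, 5

f''(x) = 4*x^3 - 12*x^2 - 28*x + 36
Second-derivative test at each critical point:
  f''(-3) = -96 < 0 → local maximum
  f''(-1) = 48 > 0 → local minimum
  f''(3) = -48 < 0 → local maximum
  f''(5) = 96 > 0 → local minimum

Critical points: x = -3 (local maximum); x = -1 (local minimum); x = 3 (local maximum); x = 5 (local minimum)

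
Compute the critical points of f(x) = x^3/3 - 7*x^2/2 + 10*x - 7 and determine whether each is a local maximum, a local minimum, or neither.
f'(x) = x^2 - 7*x + 10

Solve f'(x) = 0:
  Factor: x^2 - 7*x + 10 = (x - 5)*(x - 2) = 0.
  ⇒ x = 2, 5

f''(x) = 2*x - 7
Second-derivative test at each critical point:
  f''(2) = -3 < 0 → local maximum
  f''(5) = 3 > 0 → local minimum

Critical points: x = 2 (local maximum); x = 5 (local minimum)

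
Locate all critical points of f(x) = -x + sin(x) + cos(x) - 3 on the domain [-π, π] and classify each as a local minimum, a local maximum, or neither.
f'(x) = -sin(x) + cos(x) - 1

Solve f'(x) = 0 on [-π, π]:
  f'(x) = 0 ⇔ -sin(x) + cos(x) = 1. Write the left side as R·cos(x + φ) with R = √(1² + 1²) = sqrt(2), cos φ = sqrt(2)/2, sin φ = sqrt(2)/2; then cos(x + φ) = sqrt(2)/2. Solve for x and keep the solutions lying in [-π, π].
  ⇒ x = -pi/2 ≈ -1.5708, 0

f''(x) = -sin(x) - cos(x)
Second-derivative test at each critical point:
  f''(-1.5708) = 1 > 0 → local minimum
  f''(0) = -1 < 0 → local maximum

Critical points: x = -pi/2 ≈ -1.5708 (local minimum); x = 0 (local maximum)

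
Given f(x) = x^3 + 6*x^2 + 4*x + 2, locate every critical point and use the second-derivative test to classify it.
f'(x) = 3*x^2 + 12*x + 4

Solve f'(x) = 0:
  3*x^2 + 12*x + 4 = 0 has no rational roots; quadratic formula: x = (-12 ± √96)/6.
  ⇒ x = -2 - 2*sqrt(6)/3 ≈ -3.6330, -2 + 2*sqrt(6)/3 ≈ -0.3670

f''(x) = 6*x + 12
Second-derivative test at each critical point:
  f''(-3.6330) = -9.7980 < 0 → local maximum
  f''(-0.3670) = 9.7980 > 0 → local minimum

Critical points: x = -2 - 2*sqrt(6)/3 ≈ -3.6330 (local maximum); x = -2 + 2*sqrt(6)/3 ≈ -0.3670 (local minimum)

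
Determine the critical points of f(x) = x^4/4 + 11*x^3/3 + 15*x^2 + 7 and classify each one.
f'(x) = x*(x^2 + 11*x + 30)

Solve f'(x) = 0:
  Factor: x^3 + 11*x^2 + 30*x = x*(x + 5)*(x + 6) = 0.
  ⇒ x = -6, -5, 0

f''(x) = 3*x^2 + 22*x + 30
Second-derivative test at each critical point:
  f''(-6) = 6 > 0 → local minimum
  f''(-5) = -5 < 0 → local maximum
  f''(0) = 30 > 0 → local minimum

Critical points: x = -6 (local minimum); x = -5 (local maximum); x = 0 (local minimum)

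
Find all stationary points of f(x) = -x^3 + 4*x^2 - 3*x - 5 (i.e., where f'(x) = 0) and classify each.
f'(x) = -3*x^2 + 8*x - 3

Solve f'(x) = 0:
  3*x^2 - 8*x + 3 = 0 has no rational roots; quadratic formula: x = (8 ± √28)/6.
  ⇒ x = 4/3 - sqrt(7)/3 ≈ 0.4514, sqrt(7)/3 + 4/3 ≈ 2.2153

f''(x) = 8 - 6*x
Second-derivative test at each critical point:
  f''(0.4514) = 5.2915 > 0 → local minimum
  f''(2.2153) = -5.2915 < 0 → local maximum

Critical points: x = 4/3 - sqrt(7)/3 ≈ 0.4514 (local minimum); x = sqrt(7)/3 + 4/3 ≈ 2.2153 (local maximum)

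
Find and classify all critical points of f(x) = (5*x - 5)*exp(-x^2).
f'(x) = 5*(-2*x*(x - 1) + 1)*exp(-x^2)

Solve f'(x) = 0:
  f'(x) = (-10*x^2 + 10*x + 5)·exp(-x^2) and exp(-x^2) > 0 for every x, so f'(x) = 0 ⇔ -10*x^2 + 10*x + 5 = 0.
  Factor: -10*x^2 + 10*x + 5 = -5*(2*x^2 - 2*x - 1); 2*x^2 - 2*x - 1 = 0 has no rational roots; quadratic formula: x = (2 ± √12)/4.
  ⇒ x = 1/2 - sqrt(3)/2 ≈ -0.3660, 1/2 + sqrt(3)/2 ≈ 1.3660

f''(x) = 10*(2*x^2*(x - 1) - 3*x + 1)*exp(-x^2)
Second-derivative test at each critical point:
  f''(-0.3660) = 15.1487 > 0 → local minimum
  f''(1.3660) = -2.6801 < 0 → local maximum

Critical points: x = 1/2 - sqrt(3)/2 ≈ -0.3660 (local minimum); x = 1/2 + sqrt(3)/2 ≈ 1.3660 (local maximum)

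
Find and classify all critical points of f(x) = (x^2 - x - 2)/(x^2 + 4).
f'(x) = (x^2 + 12*x - 4)/(x^4 + 8*x^2 + 16)

Solve f'(x) = 0:
  f'(x) = (x^2 + 12*x - 4)/(x^2 + 4)^2; the denominator is positive wherever f is defined, so f'(x) = 0 ⇔ x^2 + 12*x - 4 = 0.
  x^2 + 12*x - 4 = 0 has no rational roots; quadratic formula: x = (-12 ± √160)/2.
  ⇒ x = -2*sqrt(10) - 6 ≈ -12.3246, -6 + 2*sqrt(10) ≈ 0.3246

f''(x) = 2*(-x^3 - 18*x^2 + 12*x + 24)/(x^6 + 12*x^4 + 48*x^2 + 64)
Second-derivative test at each critical point:
  f''(-12.3246) = -0.0005 < 0 → local maximum
  f''(0.3246) = 0.7505 > 0 → local minimum

Critical points: x = -2*sqrt(10) - 6 ≈ -12.3246 (local maximum); x = -6 + 2*sqrt(10) ≈ 0.3246 (local minimum)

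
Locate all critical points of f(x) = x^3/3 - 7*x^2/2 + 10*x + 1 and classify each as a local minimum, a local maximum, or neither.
f'(x) = x^2 - 7*x + 10

Solve f'(x) = 0:
  Factor: x^2 - 7*x + 10 = (x - 5)*(x - 2) = 0.
  ⇒ x = 2, 5

f''(x) = 2*x - 7
Second-derivative test at each critical point:
  f''(2) = -3 < 0 → local maximum
  f''(5) = 3 > 0 → local minimum

Critical points: x = 2 (local maximum); x = 5 (local minimum)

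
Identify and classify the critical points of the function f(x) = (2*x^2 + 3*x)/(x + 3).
f'(x) = (2*x^2 + 12*x + 9)/(x^2 + 6*x + 9)

Solve f'(x) = 0:
  f'(x) = (2*x^2 + 12*x + 9)/(x + 3)^2; the denominator is positive wherever f is defined, so f'(x) = 0 ⇔ 2*x^2 + 12*x + 9 = 0.
  2*x^2 + 12*x + 9 = 0 has no rational roots; quadratic formula: x = (-12 ± √72)/4.
  ⇒ x = -3 - 3*sqrt(2)/2 ≈ -5.1213, -3 + 3*sqrt(2)/2 ≈ -0.8787

f''(x) = 18/(x^3 + 9*x^2 + 27*x + 27)
Second-derivative test at each critical point:
  f''(-5.1213) = -1.8856 < 0 → local maximum
  f''(-0.8787) = 1.8856 > 0 → local minimum

Critical points: x = -3 - 3*sqrt(2)/2 ≈ -5.1213 (local maximum); x = -3 + 3*sqrt(2)/2 ≈ -0.8787 (local minimum)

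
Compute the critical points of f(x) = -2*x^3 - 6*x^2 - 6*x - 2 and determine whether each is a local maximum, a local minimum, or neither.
f'(x) = -6*x^2 - 12*x - 6

Solve f'(x) = 0:
  Factor: -6*x^2 - 12*x - 6 = -6*(x + 1)^2 = 0.
  ⇒ x = -1

f''(x) = -12*x - 12
Second-derivative test at each critical point:
  f''(-1) = 0, so the second-derivative test is inconclusive; use the first-derivative test: f'(-5/4) = -0.3750, f'(-3/4) = -0.3750 — f' is negative on both sides (no sign change) → neither a local maximum nor a local minimum

Critical points: x = -1 (neither)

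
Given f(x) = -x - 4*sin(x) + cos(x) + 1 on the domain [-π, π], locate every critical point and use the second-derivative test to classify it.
f'(x) = -sin(x) - 4*cos(x) - 1

Solve f'(x) = 0 on [-π, π]:
  f'(x) = 0 ⇔ -sin(x) - 4*cos(x) = 1. Write the left side as R·cos(x + φ) with R = √((-4)² + 1²) = sqrt(17), cos φ = -4*sqrt(17)/17, sin φ = sqrt(17)/17; then cos(x + φ) = sqrt(17)/17. Solve for x and keep the solutions lying in [-π, π].
  ⇒ x = -pi/2 ≈ -1.5708, pi - atan(15/8) ≈ 2.0608

f''(x) = 4*sin(x) - cos(x)
Second-derivative test at each critical point:
  f''(-1.5708) = -4 < 0 → local maximum
  f''(2.0608) = 4 > 0 → local minimum

Critical points: x = -pi/2 ≈ -1.5708 (local maximum); x = pi - atan(15/8) ≈ 2.0608 (local minimum)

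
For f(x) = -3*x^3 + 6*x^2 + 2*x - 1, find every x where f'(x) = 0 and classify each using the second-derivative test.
f'(x) = -9*x^2 + 12*x + 2

Solve f'(x) = 0:
  9*x^2 - 12*x - 2 = 0 has no rational roots; quadratic formula: x = (12 ± √216)/18.
  ⇒ x = 2/3 - sqrt(6)/3 ≈ -0.1498, 2/3 + sqrt(6)/3 ≈ 1.4832

f''(x) = 12 - 18*x
Second-derivative test at each critical point:
  f''(-0.1498) = 14.6969 > 0 → local minimum
  f''(1.4832) = -14.6969 < 0 → local maximum

Critical points: x = 2/3 - sqrt(6)/3 ≈ -0.1498 (local minimum); x = 2/3 + sqrt(6)/3 ≈ 1.4832 (local maximum)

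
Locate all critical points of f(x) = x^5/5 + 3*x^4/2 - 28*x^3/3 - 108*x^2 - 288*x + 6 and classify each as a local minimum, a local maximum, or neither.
f'(x) = x^4 + 6*x^3 - 28*x^2 - 216*x - 288

Solve f'(x) = 0:
  Factor: x^4 + 6*x^3 - 28*x^2 - 216*x - 288 = (x - 6)*(x + 2)*(x + 4)*(x + 6) = 0.
  ⇒ x = -6, -4, -2, 6

f''(x) = 4*x^3 + 18*x^2 - 56*x - 216
Second-derivative test at each critical point:
  f''(-6) = -96 < 0 → local maximum
  f''(-4) = 40 > 0 → local minimum
  f''(-2) = -64 < 0 → local maximum
  f''(6) = 960 > 0 → local minimum

Critical points: x = -6 (local maximum); x = -4 (local minimum); x = -2 (local maximum); x = 6 (local minimum)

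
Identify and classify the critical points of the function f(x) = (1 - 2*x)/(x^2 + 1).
f'(x) = 2*(x^2 - x - 1)/(x^4 + 2*x^2 + 1)

Solve f'(x) = 0:
  f'(x) = 2*(x^2 - x - 1)/(x^2 + 1)^2; the denominator is positive wherever f is defined, so f'(x) = 0 ⇔ 2*x^2 - 2*x - 2 = 0.
  Factor: 2*x^2 - 2*x - 2 = 2*(x^2 - x - 1); x^2 - x - 1 = 0 has no rational roots; quadratic formula: x = (1 ± √5)/2.
  ⇒ x = 1/2 - sqrt(5)/2 ≈ -0.6180, 1/2 + sqrt(5)/2 ≈ 1.6180

f''(x) = 2*(4*x^2*(1 - 2*x) + (6*x - 1)*(x^2 + 1))/(x^2 + 1)^3
Second-derivative test at each critical point:
  f''(-0.6180) = -2.3416 < 0 → local maximum
  f''(1.6180) = 0.3416 > 0 → local minimum

Critical points: x = 1/2 - sqrt(5)/2 ≈ -0.6180 (local maximum); x = 1/2 + sqrt(5)/2 ≈ 1.6180 (local minimum)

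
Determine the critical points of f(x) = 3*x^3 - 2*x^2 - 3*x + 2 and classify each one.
f'(x) = 9*x^2 - 4*x - 3

Solve f'(x) = 0:
  9*x^2 - 4*x - 3 = 0 has no rational roots; quadratic formula: x = (4 ± √124)/18.
  ⇒ x = 2/9 - sqrt(31)/9 ≈ -0.3964, 2/9 + sqrt(31)/9 ≈ 0.8409

f''(x) = 18*x - 4
Second-derivative test at each critical point:
  f''(-0.3964) = -11.1355 < 0 → local maximum
  f''(0.8409) = 11.1355 > 0 → local minimum

Critical points: x = 2/9 - sqrt(31)/9 ≈ -0.3964 (local maximum); x = 2/9 + sqrt(31)/9 ≈ 0.8409 (local minimum)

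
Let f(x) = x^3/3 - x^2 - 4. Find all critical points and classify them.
f'(x) = x*(x - 2)

Solve f'(x) = 0:
  Factor: x^2 - 2*x = x*(x - 2) = 0.
  ⇒ x = 0, 2

f''(x) = 2*x - 2
Second-derivative test at each critical point:
  f''(0) = -2 < 0 → local maximum
  f''(2) = 2 > 0 → local minimum

Critical points: x = 0 (local maximum); x = 2 (local minimum)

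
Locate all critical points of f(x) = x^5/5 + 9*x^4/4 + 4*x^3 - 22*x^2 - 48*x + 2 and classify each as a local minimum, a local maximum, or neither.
f'(x) = x^4 + 9*x^3 + 12*x^2 - 44*x - 48

Solve f'(x) = 0:
  Factor: x^4 + 9*x^3 + 12*x^2 - 44*x - 48 = (x - 2)*(x + 1)*(x + 4)*(x + 6) = 0.
  ⇒ x = -6, -4, -1, 2

f''(x) = 4*x^3 + 27*x^2 + 24*x - 44
Second-derivative test at each critical point:
  f''(-6) = -80 < 0 → local maximum
  f''(-4) = 36 > 0 → local minimum
  f''(-1) = -45 < 0 → local maximum
  f''(2) = 144 > 0 → local minimum

Critical points: x = -6 (local maximum); x = -4 (local minimum); x = -1 (local maximum); x = 2 (local minimum)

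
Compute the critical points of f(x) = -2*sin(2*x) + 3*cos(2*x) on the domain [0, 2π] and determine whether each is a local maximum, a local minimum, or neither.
f'(x) = -6*sin(2*x) - 4*cos(2*x)

Solve f'(x) = 0 on [0, 2π]:
  f'(x) = 0 ⇔ -2*cos(2*x) = 3*sin(2*x) ⇔ tan(2*x) = -2/3, i.e. 2*x = arctan(-2/3) + nπ; keep the solutions lying in [0, 2π].
  ⇒ x = -atan(2/3)/2 + pi/2 ≈ 1.2768, pi - atan(2/3)/2 ≈ 2.8476, -atan(2/3)/2 + 3*pi/2 ≈ 4.4184, -atan(2/3)/2 + 2*pi ≈ 5.9892

f''(x) = 8*sin(2*x) - 12*cos(2*x)
Second-derivative test at each critical point:
  f''(1.2768) = 14.4222 > 0 → local minimum
  f''(2.8476) = -14.4222 < 0 → local maximum
  f''(4.4184) = 14.4222 > 0 → local minimum
  f''(5.9892) = -14.4222 < 0 → local maximum

Critical points: x = -atan(2/3)/2 + pi/2 ≈ 1.2768 (local minimum); x = pi - atan(2/3)/2 ≈ 2.8476 (local maximum); x = -atan(2/3)/2 + 3*pi/2 ≈ 4.4184 (local minimum); x = -atan(2/3)/2 + 2*pi ≈ 5.9892 (local maximum)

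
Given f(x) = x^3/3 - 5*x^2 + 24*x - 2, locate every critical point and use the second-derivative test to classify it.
f'(x) = x^2 - 10*x + 24

Solve f'(x) = 0:
  Factor: x^2 - 10*x + 24 = (x - 6)*(x - 4) = 0.
  ⇒ x = 4, 6

f''(x) = 2*x - 10
Second-derivative test at each critical point:
  f''(4) = -2 < 0 → local maximum
  f''(6) = 2 > 0 → local minimum

Critical points: x = 4 (local maximum); x = 6 (local minimum)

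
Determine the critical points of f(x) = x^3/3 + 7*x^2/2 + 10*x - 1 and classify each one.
f'(x) = x^2 + 7*x + 10

Solve f'(x) = 0:
  Factor: x^2 + 7*x + 10 = (x + 2)*(x + 5) = 0.
  ⇒ x = -5, -2

f''(x) = 2*x + 7
Second-derivative test at each critical point:
  f''(-5) = -3 < 0 → local maximum
  f''(-2) = 3 > 0 → local minimum

Critical points: x = -5 (local maximum); x = -2 (local minimum)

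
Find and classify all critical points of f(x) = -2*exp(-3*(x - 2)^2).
f'(x) = 12*(x - 2)*exp(-3*(x - 2)^2)

Solve f'(x) = 0:
  f'(x) = (12*x - 24)·exp(-3*(x - 2)^2) and exp(-3*(x - 2)^2) > 0 for every x, so f'(x) = 0 ⇔ 12*x - 24 = 0.
  Factor: 12*x - 24 = 12*(x - 2) = 0.
  ⇒ x = 2

f''(x) = 12*(1 - 6*(x - 2)^2)*exp(-3*(x - 2)^2)
Second-derivative test at each critical point:
  f''(2) = 12 > 0 → local minimum

Critical points: x = 2 (local minimum)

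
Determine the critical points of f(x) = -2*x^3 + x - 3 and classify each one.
f'(x) = 1 - 6*x^2

Solve f'(x) = 0:
  6*x^2 - 1 = 0 has no rational roots; quadratic formula: x = (0 ± √24)/12.
  ⇒ x = -sqrt(6)/6 ≈ -0.4082, sqrt(6)/6 ≈ 0.4082

f''(x) = -12*x
Second-derivative test at each critical point:
  f''(-0.4082) = 4.8990 > 0 → local minimum
  f''(0.4082) = -4.8990 < 0 → local maximum

Critical points: x = -sqrt(6)/6 ≈ -0.4082 (local minimum); x = sqrt(6)/6 ≈ 0.4082 (local maximum)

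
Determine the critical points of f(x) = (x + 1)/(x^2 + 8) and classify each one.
f'(x) = (x^2 - 2*x*(x + 1) + 8)/(x^2 + 8)^2

Solve f'(x) = 0:
  f'(x) = -(x - 2)*(x + 4)/(x^2 + 8)^2; the denominator is positive wherever f is defined, so f'(x) = 0 ⇔ -x^2 - 2*x + 8 = 0.
  Factor: -x^2 - 2*x + 8 = -(x - 2)*(x + 4) = 0.
  ⇒ x = -4, 2

f''(x) = 2*(4*x^2*(x + 1) - (3*x + 1)*(x^2 + 8))/(x^2 + 8)^3
Second-derivative test at each critical point:
  f''(-4) = 1/96 > 0 → local minimum
  f''(2) = -1/24 < 0 → local maximum

Critical points: x = -4 (local minimum); x = 2 (local maximum)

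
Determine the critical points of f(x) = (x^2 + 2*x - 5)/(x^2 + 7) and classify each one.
f'(x) = 2*(-x^2 + 12*x + 7)/(x^4 + 14*x^2 + 49)

Solve f'(x) = 0:
  f'(x) = -2*(x^2 - 12*x - 7)/(x^2 + 7)^2; the denominator is positive wherever f is defined, so f'(x) = 0 ⇔ -2*x^2 + 24*x + 14 = 0.
  Factor: -2*x^2 + 24*x + 14 = -2*(x^2 - 12*x - 7); x^2 - 12*x - 7 = 0 has no rational roots; quadratic formula: x = (12 ± √172)/2.
  ⇒ x = 6 - sqrt(43) ≈ -0.5574, 6 + sqrt(43) ≈ 12.5574

f''(x) = 4*(x^3 - 18*x^2 - 21*x + 42)/(x^6 + 21*x^4 + 147*x^2 + 343)
Second-derivative test at each critical point:
  f''(-0.5574) = 0.4908 > 0 → local minimum
  f''(12.5574) = -0.0010 < 0 → local maximum

Critical points: x = 6 - sqrt(43) ≈ -0.5574 (local minimum); x = 6 + sqrt(43) ≈ 12.5574 (local maximum)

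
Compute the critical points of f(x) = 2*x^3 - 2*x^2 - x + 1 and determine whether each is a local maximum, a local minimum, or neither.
f'(x) = 6*x^2 - 4*x - 1

Solve f'(x) = 0:
  6*x^2 - 4*x - 1 = 0 has no rational roots; quadratic formula: x = (4 ± √40)/12.
  ⇒ x = 1/3 - sqrt(10)/6 ≈ -0.1937, 1/3 + sqrt(10)/6 ≈ 0.8604

f''(x) = 12*x - 4
Second-derivative test at each critical point:
  f''(-0.1937) = -6.3246 < 0 → local maximum
  f''(0.8604) = 6.3246 > 0 → local minimum

Critical points: x = 1/3 - sqrt(10)/6 ≈ -0.1937 (local maximum); x = 1/3 + sqrt(10)/6 ≈ 0.8604 (local minimum)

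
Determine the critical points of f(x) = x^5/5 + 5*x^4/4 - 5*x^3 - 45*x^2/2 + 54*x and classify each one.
f'(x) = x^4 + 5*x^3 - 15*x^2 - 45*x + 54

Solve f'(x) = 0:
  Factor: x^4 + 5*x^3 - 15*x^2 - 45*x + 54 = (x - 3)*(x - 1)*(x + 3)*(x + 6) = 0.
  ⇒ x = -6, -3, 1, 3

f''(x) = 4*x^3 + 15*x^2 - 30*x - 45
Second-derivative test at each critical point:
  f''(-6) = -189 < 0 → local maximum
  f''(-3) = 72 > 0 → local minimum
  f''(1) = -56 < 0 → local maximum
  f''(3) = 108 > 0 → local minimum

Critical points: x = -6 (local maximum); x = -3 (local minimum); x = 1 (local maximum); x = 3 (local minimum)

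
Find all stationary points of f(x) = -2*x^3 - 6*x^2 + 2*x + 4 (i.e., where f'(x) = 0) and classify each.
f'(x) = -6*x^2 - 12*x + 2

Solve f'(x) = 0:
  Factor: -6*x^2 - 12*x + 2 = -2*(3*x^2 + 6*x - 1); 3*x^2 + 6*x - 1 = 0 has no rational roots; quadratic formula: x = (-6 ± √48)/6.
  ⇒ x = -2*sqrt(3)/3 - 1 ≈ -2.1547, -1 + 2*sqrt(3)/3 ≈ 0.1547

f''(x) = -12*x - 12
Second-derivative test at each critical point:
  f''(-2.1547) = 13.8564 > 0 → local minimum
  f''(0.1547) = -13.8564 < 0 → local maximum

Critical points: x = -2*sqrt(3)/3 - 1 ≈ -2.1547 (local minimum); x = -1 + 2*sqrt(3)/3 ≈ 0.1547 (local maximum)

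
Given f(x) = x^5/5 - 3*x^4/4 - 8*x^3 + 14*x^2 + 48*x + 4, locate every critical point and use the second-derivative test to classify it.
f'(x) = x^4 - 3*x^3 - 24*x^2 + 28*x + 48

Solve f'(x) = 0:
  Factor: x^4 - 3*x^3 - 24*x^2 + 28*x + 48 = (x - 6)*(x - 2)*(x + 1)*(x + 4) = 0.
  ⇒ x = -4, -1, 2, 6

f''(x) = 4*x^3 - 9*x^2 - 48*x + 28
Second-derivative test at each critical point:
  f''(-4) = -180 < 0 → local maximum
  f''(-1) = 63 > 0 → local minimum
  f''(2) = -72 < 0 → local maximum
  f''(6) = 280 > 0 → local minimum

Critical points: x = -4 (local maximum); x = -1 (local minimum); x = 2 (local maximum); x = 6 (local minimum)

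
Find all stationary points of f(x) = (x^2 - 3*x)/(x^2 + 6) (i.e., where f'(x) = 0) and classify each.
f'(x) = 3*(x^2 + 4*x - 6)/(x^4 + 12*x^2 + 36)

Solve f'(x) = 0:
  f'(x) = 3*(x^2 + 4*x - 6)/(x^2 + 6)^2; the denominator is positive wherever f is defined, so f'(x) = 0 ⇔ 3*x^2 + 12*x - 18 = 0.
  Factor: 3*x^2 + 12*x - 18 = 3*(x^2 + 4*x - 6); x^2 + 4*x - 6 = 0 has no rational roots; quadratic formula: x = (-4 ± √40)/2.
  ⇒ x = -sqrt(10) - 2 ≈ -5.1623, -2 + sqrt(10) ≈ 1.1623

f''(x) = 6*(-x^3 - 6*x^2 + 18*x + 12)/(x^6 + 18*x^4 + 108*x^2 + 216)
Second-derivative test at each critical point:
  f''(-5.1623) = -0.0178 < 0 → local maximum
  f''(1.1623) = 0.3511 > 0 → local minimum

Critical points: x = -sqrt(10) - 2 ≈ -5.1623 (local maximum); x = -2 + sqrt(10) ≈ 1.1623 (local minimum)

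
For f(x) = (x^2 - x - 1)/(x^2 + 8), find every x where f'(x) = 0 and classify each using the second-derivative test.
f'(x) = (x^2 + 18*x - 8)/(x^4 + 16*x^2 + 64)

Solve f'(x) = 0:
  f'(x) = (x^2 + 18*x - 8)/(x^2 + 8)^2; the denominator is positive wherever f is defined, so f'(x) = 0 ⇔ x^2 + 18*x - 8 = 0.
  x^2 + 18*x - 8 = 0 has no rational roots; quadratic formula: x = (-18 ± √356)/2.
  ⇒ x = -sqrt(89) - 9 ≈ -18.4340, -9 + sqrt(89) ≈ 0.4340

f''(x) = 2*(-x^3 - 27*x^2 + 24*x + 72)/(x^6 + 24*x^4 + 192*x^2 + 512)
Second-derivative test at each critical point:
  f''(-18.4340) = -1.560e-04 < 0 → local maximum
  f''(0.4340) = 0.2814 > 0 → local minimum

Critical points: x = -sqrt(89) - 9 ≈ -18.4340 (local maximum); x = -9 + sqrt(89) ≈ 0.4340 (local minimum)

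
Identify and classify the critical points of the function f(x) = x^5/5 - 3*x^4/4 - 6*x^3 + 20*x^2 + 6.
f'(x) = x*(x^3 - 3*x^2 - 18*x + 40)

Solve f'(x) = 0:
  Factor: x^4 - 3*x^3 - 18*x^2 + 40*x = x*(x - 5)*(x - 2)*(x + 4) = 0.
  ⇒ x = -4, 0, 2, 5

f''(x) = 4*x^3 - 9*x^2 - 36*x + 40
Second-derivative test at each critical point:
  f''(-4) = -216 < 0 → local maximum
  f''(0) = 40 > 0 → local minimum
  f''(2) = -36 < 0 → local maximum
  f''(5) = 135 > 0 → local minimum

Critical points: x = -4 (local maximum); x = 0 (local minimum); x = 2 (local maximum); x = 5 (local minimum)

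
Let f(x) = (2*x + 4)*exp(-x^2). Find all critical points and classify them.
f'(x) = 2*(-2*x*(x + 2) + 1)*exp(-x^2)

Solve f'(x) = 0:
  f'(x) = (-4*x^2 - 8*x + 2)·exp(-x^2) and exp(-x^2) > 0 for every x, so f'(x) = 0 ⇔ -4*x^2 - 8*x + 2 = 0.
  Factor: -4*x^2 - 8*x + 2 = -2*(2*x^2 + 4*x - 1); 2*x^2 + 4*x - 1 = 0 has no rational roots; quadratic formula: x = (-4 ± √24)/4.
  ⇒ x = -sqrt(6)/2 - 1 ≈ -2.2247, -1 + sqrt(6)/2 ≈ 0.2247

f''(x) = 4*(2*x^2*(x + 2) - 3*x - 2)*exp(-x^2)
Second-derivative test at each critical point:
  f''(-2.2247) = 0.0694 > 0 → local minimum
  f''(0.2247) = -9.3154 < 0 → local maximum

Critical points: x = -sqrt(6)/2 - 1 ≈ -2.2247 (local minimum); x = -1 + sqrt(6)/2 ≈ 0.2247 (local maximum)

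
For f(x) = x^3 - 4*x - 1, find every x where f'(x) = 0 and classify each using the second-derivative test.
f'(x) = 3*x^2 - 4

Solve f'(x) = 0:
  3*x^2 - 4 = 0 has no rational roots; quadratic formula: x = (0 ± √48)/6.
  ⇒ x = -2*sqrt(3)/3 ≈ -1.1547, 2*sqrt(3)/3 ≈ 1.1547

f''(x) = 6*x
Second-derivative test at each critical point:
  f''(-1.1547) = -6.9282 < 0 → local maximum
  f''(1.1547) = 6.9282 > 0 → local minimum

Critical points: x = -2*sqrt(3)/3 ≈ -1.1547 (local maximum); x = 2*sqrt(3)/3 ≈ 1.1547 (local minimum)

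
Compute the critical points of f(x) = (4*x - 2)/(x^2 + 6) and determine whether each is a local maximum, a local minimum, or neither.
f'(x) = 4*(-x^2 + x + 6)/(x^4 + 12*x^2 + 36)

Solve f'(x) = 0:
  f'(x) = -4*(x - 3)*(x + 2)/(x^2 + 6)^2; the denominator is positive wherever f is defined, so f'(x) = 0 ⇔ -4*x^2 + 4*x + 24 = 0.
  Factor: -4*x^2 + 4*x + 24 = -4*(x - 3)*(x + 2) = 0.
  ⇒ x = -2, 3

f''(x) = 4*(4*x^2*(2*x - 1) + (1 - 6*x)*(x^2 + 6))/(x^2 + 6)^3
Second-derivative test at each critical point:
  f''(-2) = 1/5 > 0 → local minimum
  f''(3) = -4/45 < 0 → local maximum

Critical points: x = -2 (local minimum); x = 3 (local maximum)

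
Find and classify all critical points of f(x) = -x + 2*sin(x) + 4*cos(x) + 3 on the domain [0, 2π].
f'(x) = -4*sin(x) + 2*cos(x) - 1

Solve f'(x) = 0 on [0, 2π]:
  f'(x) = 0 ⇔ -4*sin(x) + 2*cos(x) = 1. Write the left side as R·cos(x + φ) with R = √(2² + 4²) = 2*sqrt(5), cos φ = sqrt(5)/5, sin φ = 2*sqrt(5)/5; then cos(x + φ) = sqrt(5)/10. Solve for x and keep the solutions lying in [0, 2π].
  ⇒ x = atan((-2 + sqrt(19))/(1 + 2*sqrt(19))) ≈ 0.2381, atan((-sqrt(19) - 2)/(1 - 2*sqrt(19))) + pi ≈ 3.8308

f''(x) = -2*sin(x) - 4*cos(x)
Second-derivative test at each critical point:
  f''(0.2381) = -4.3589 < 0 → local maximum
  f''(3.8308) = 4.3589 > 0 → local minimum

Critical points: x = atan((-2 + sqrt(19))/(1 + 2*sqrt(19))) ≈ 0.2381 (local maximum); x = atan((-sqrt(19) - 2)/(1 - 2*sqrt(19))) + pi ≈ 3.8308 (local minimum)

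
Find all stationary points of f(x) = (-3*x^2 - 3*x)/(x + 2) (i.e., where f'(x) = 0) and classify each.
f'(x) = 3*(-x^2 - 4*x - 2)/(x^2 + 4*x + 4)

Solve f'(x) = 0:
  f'(x) = -3*(x^2 + 4*x + 2)/(x + 2)^2; the denominator is positive wherever f is defined, so f'(x) = 0 ⇔ -3*x^2 - 12*x - 6 = 0.
  Factor: -3*x^2 - 12*x - 6 = -3*(x^2 + 4*x + 2); x^2 + 4*x + 2 = 0 has no rational roots; quadratic formula: x = (-4 ± √8)/2.
  ⇒ x = -2 - sqrt(2) ≈ -3.4142, -2 + sqrt(2) ≈ -0.5858

f''(x) = -12/(x^3 + 6*x^2 + 12*x + 8)
Second-derivative test at each critical point:
  f''(-3.4142) = 4.2426 > 0 → local minimum
  f''(-0.5858) = -4.2426 < 0 → local maximum

Critical points: x = -2 - sqrt(2) ≈ -3.4142 (local minimum); x = -2 + sqrt(2) ≈ -0.5858 (local maximum)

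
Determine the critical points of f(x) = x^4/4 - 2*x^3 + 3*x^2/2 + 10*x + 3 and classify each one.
f'(x) = x^3 - 6*x^2 + 3*x + 10

Solve f'(x) = 0:
  Factor: x^3 - 6*x^2 + 3*x + 10 = (x - 5)*(x - 2)*(x + 1) = 0.
  ⇒ x = -1, 2, 5

f''(x) = 3*x^2 - 12*x + 3
Second-derivative test at each critical point:
  f''(-1) = 18 > 0 → local minimum
  f''(2) = -9 < 0 → local maximum
  f''(5) = 18 > 0 → local minimum

Critical points: x = -1 (local minimum); x = 2 (local maximum); x = 5 (local minimum)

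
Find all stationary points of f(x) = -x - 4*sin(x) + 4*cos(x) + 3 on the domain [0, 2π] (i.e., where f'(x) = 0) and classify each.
f'(x) = -4*sqrt(2)*sin(x + pi/4) - 1

Solve f'(x) = 0 on [0, 2π]:
  f'(x) = 0 ⇔ -4*sin(x) - 4*cos(x) = 1. Write the left side as R·cos(x + φ) with R = √((-4)² + 4²) = 4*sqrt(2), cos φ = -sqrt(2)/2, sin φ = sqrt(2)/2; then cos(x + φ) = sqrt(2)/8. Solve for x and keep the solutions lying in [0, 2π].
  ⇒ x = atan((-1 + sqrt(31))/(-sqrt(31) - 1)) + pi ≈ 2.5339, atan((-sqrt(31) - 1)/(-1 + sqrt(31))) + 2*pi ≈ 5.3201

f''(x) = -4*sqrt(2)*cos(x + pi/4)
Second-derivative test at each critical point:
  f''(2.5339) = 5.5678 > 0 → local minimum
  f''(5.3201) = -5.5678 < 0 → local maximum

Critical points: x = atan((-1 + sqrt(31))/(-sqrt(31) - 1)) + pi ≈ 2.5339 (local minimum); x = atan((-sqrt(31) - 1)/(-1 + sqrt(31))) + 2*pi ≈ 5.3201 (local maximum)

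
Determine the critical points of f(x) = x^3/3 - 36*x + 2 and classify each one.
f'(x) = x^2 - 36

Solve f'(x) = 0:
  Factor: x^2 - 36 = (x - 6)*(x + 6) = 0.
  ⇒ x = -6, 6

f''(x) = 2*x
Second-derivative test at each critical point:
  f''(-6) = -12 < 0 → local maximum
  f''(6) = 12 > 0 → local minimum

Critical points: x = -6 (local maximum); x = 6 (local minimum)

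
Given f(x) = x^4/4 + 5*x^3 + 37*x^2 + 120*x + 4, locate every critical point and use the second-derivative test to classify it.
f'(x) = x^3 + 15*x^2 + 74*x + 120

Solve f'(x) = 0:
  Factor: x^3 + 15*x^2 + 74*x + 120 = (x + 4)*(x + 5)*(x + 6) = 0.
  ⇒ x = -6, -5, -4

f''(x) = 3*x^2 + 30*x + 74
Second-derivative test at each critical point:
  f''(-6) = 2 > 0 → local minimum
  f''(-5) = -1 < 0 → local maximum
  f''(-4) = 2 > 0 → local minimum

Critical points: x = -6 (local minimum); x = -5 (local maximum); x = -4 (local minimum)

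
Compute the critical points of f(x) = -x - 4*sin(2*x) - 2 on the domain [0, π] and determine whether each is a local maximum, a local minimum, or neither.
f'(x) = 16*sin(x)^2 - 9

Solve f'(x) = 0 on [0, π]:
  f'(x) = 0 ⇔ cos(2*x) = -1/8, i.e. 2*x = ±arccos(-1/8) + 2nπ; keep the solutions lying in [0, π].
  ⇒ x = acos(-1/8)/2 ≈ 0.8481, pi - acos(-1/8)/2 ≈ 2.2935

f''(x) = 16*sin(2*x)
Second-derivative test at each critical point:
  f''(0.8481) = 15.8745 > 0 → local minimum
  f''(2.2935) = -15.8745 < 0 → local maximum

Critical points: x = acos(-1/8)/2 ≈ 0.8481 (local minimum); x = pi - acos(-1/8)/2 ≈ 2.2935 (local maximum)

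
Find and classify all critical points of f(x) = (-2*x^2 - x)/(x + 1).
f'(x) = (-2*x^2 - 4*x - 1)/(x^2 + 2*x + 1)

Solve f'(x) = 0:
  f'(x) = -(2*x^2 + 4*x + 1)/(x + 1)^2; the denominator is positive wherever f is defined, so f'(x) = 0 ⇔ -2*x^2 - 4*x - 1 = 0.
  2*x^2 + 4*x + 1 = 0 has no rational roots; quadratic formula: x = (-4 ± √8)/4.
  ⇒ x = -1 - sqrt(2)/2 ≈ -1.7071, -1 + sqrt(2)/2 ≈ -0.2929

f''(x) = -2/(x^3 + 3*x^2 + 3*x + 1)
Second-derivative test at each critical point:
  f''(-1.7071) = 5.6569 > 0 → local minimum
  f''(-0.2929) = -5.6569 < 0 → local maximum

Critical points: x = -1 - sqrt(2)/2 ≈ -1.7071 (local minimum); x = -1 + sqrt(2)/2 ≈ -0.2929 (local maximum)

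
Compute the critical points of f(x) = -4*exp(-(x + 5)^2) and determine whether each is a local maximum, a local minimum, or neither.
f'(x) = 8*(x + 5)*exp(-(x + 5)^2)

Solve f'(x) = 0:
  f'(x) = (8*x + 40)·exp(-(x + 5)^2) and exp(-(x + 5)^2) > 0 for every x, so f'(x) = 0 ⇔ 8*x + 40 = 0.
  Factor: 8*x + 40 = 8*(x + 5) = 0.
  ⇒ x = -5

f''(x) = 8*(1 - 2*(x + 5)^2)*exp(-(x + 5)^2)
Second-derivative test at each critical point:
  f''(-5) = 8 > 0 → local minimum

Critical points: x = -5 (local minimum)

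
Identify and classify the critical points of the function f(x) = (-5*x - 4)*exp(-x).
f'(x) = (5*x - 1)*exp(-x)

Solve f'(x) = 0:
  f'(x) = (5*x - 1)·exp(-x) and exp(-x) > 0 for every x, so f'(x) = 0 ⇔ 5*x - 1 = 0.
  5*x - 1 = 0.
  ⇒ x = 1/5

f''(x) = (6 - 5*x)*exp(-x)
Second-derivative test at each critical point:
  f''(1/5) = 4.0937 > 0 → local minimum

Critical points: x = 1/5 (local minimum)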